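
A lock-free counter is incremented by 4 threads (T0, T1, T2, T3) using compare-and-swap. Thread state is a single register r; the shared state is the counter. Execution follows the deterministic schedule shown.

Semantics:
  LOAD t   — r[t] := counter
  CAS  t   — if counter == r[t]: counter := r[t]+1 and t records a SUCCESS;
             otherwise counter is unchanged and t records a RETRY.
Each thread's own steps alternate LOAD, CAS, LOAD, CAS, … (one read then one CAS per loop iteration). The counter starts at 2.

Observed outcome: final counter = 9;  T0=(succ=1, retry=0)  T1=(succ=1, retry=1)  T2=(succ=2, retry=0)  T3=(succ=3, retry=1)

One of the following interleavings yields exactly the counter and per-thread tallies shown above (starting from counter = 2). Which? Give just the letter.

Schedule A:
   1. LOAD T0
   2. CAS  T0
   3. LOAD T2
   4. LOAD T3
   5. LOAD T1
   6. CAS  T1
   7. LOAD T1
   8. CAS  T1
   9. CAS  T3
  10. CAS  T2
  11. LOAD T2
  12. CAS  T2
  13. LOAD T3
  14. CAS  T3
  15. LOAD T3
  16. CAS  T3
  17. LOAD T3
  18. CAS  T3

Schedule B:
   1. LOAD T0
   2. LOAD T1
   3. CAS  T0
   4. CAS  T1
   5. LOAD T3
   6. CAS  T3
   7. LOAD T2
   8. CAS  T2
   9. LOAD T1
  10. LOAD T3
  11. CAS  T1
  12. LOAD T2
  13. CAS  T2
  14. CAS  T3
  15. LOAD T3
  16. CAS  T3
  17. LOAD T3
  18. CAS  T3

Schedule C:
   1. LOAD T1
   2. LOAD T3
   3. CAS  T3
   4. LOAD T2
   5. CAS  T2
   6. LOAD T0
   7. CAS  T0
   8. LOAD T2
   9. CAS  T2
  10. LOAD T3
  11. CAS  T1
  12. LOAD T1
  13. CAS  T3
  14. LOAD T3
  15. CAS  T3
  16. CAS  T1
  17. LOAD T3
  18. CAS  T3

B

Run B:
   1) LOAD T0:  M=2  r_T0=2
   2) LOAD T1:  M=2  r_T1=2
   3) CAS  T0:  M=3  r_T0=2 ✓
   4) CAS  T1:  M=3  r_T1=2 ✗
   5) LOAD T3:  M=3  r_T3=3
   6) CAS  T3:  M=4  r_T3=3 ✓
   7) LOAD T2:  M=4  r_T2=4
   8) CAS  T2:  M=5  r_T2=4 ✓
   9) LOAD T1:  M=5  r_T1=5
  10) LOAD T3:  M=5  r_T3=5
  11) CAS  T1:  M=6  r_T1=5 ✓
  12) LOAD T2:  M=6  r_T2=6
  13) CAS  T2:  M=7  r_T2=6 ✓
  14) CAS  T3:  M=7  r_T3=5 ✗
  15) LOAD T3:  M=7  r_T3=7
  16) CAS  T3:  M=8  r_T3=7 ✓
  17) LOAD T3:  M=8  r_T3=8
  18) CAS  T3:  M=9  r_T3=8 ✓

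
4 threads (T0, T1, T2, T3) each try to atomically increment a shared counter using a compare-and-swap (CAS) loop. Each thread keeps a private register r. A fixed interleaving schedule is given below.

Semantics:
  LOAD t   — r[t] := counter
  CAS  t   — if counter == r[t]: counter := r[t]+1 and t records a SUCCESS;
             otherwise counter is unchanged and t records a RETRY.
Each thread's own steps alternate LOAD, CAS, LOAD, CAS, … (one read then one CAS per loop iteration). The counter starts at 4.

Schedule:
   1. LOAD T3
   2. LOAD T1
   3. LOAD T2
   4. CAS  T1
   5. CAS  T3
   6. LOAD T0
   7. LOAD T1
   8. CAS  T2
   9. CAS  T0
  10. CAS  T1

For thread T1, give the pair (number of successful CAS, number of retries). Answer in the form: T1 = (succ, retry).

T1 = (1, 1)

[1] T3.load  rd  (counter 4, T3.r 4)
[2] T1.load  rd  (counter 4, T1.r 4)
[3] T2.load  rd  (counter 4, T2.r 4)
[4] T1.cas  hit  (counter 5, T1.r 4)
[5] T3.cas  miss  (counter 5, T3.r 4)
[6] T0.load  rd  (counter 5, T0.r 5)
[7] T1.load  rd  (counter 5, T1.r 5)
[8] T2.cas  miss  (counter 5, T2.r 4)
[9] T0.cas  hit  (counter 6, T0.r 5)
[10] T1.cas  miss  (counter 6, T1.r 5)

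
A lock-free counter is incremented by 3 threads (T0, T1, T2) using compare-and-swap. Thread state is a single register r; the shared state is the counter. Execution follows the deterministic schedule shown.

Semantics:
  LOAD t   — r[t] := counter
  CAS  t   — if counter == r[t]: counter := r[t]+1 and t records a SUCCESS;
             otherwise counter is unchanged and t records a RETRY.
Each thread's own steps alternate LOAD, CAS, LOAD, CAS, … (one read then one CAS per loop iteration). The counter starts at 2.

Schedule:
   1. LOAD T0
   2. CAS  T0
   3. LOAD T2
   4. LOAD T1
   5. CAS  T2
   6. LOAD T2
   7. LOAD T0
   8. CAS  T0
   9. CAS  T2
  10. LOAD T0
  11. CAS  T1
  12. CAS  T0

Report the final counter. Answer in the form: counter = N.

T0 LOAD — after: cnt=2, r=2 — load
T0 CAS — after: cnt=3, r=2 — ok
T2 LOAD — after: cnt=3, r=3 — load
T1 LOAD — after: cnt=3, r=3 — load
T2 CAS — after: cnt=4, r=3 — ok
T2 LOAD — after: cnt=4, r=4 — load
T0 LOAD — after: cnt=4, r=4 — load
T0 CAS — after: cnt=5, r=4 — ok
T2 CAS — after: cnt=5, r=4 — retry
T0 LOAD — after: cnt=5, r=5 — load
T1 CAS — after: cnt=5, r=3 — retry
T0 CAS — after: cnt=6, r=5 — ok

counter = 6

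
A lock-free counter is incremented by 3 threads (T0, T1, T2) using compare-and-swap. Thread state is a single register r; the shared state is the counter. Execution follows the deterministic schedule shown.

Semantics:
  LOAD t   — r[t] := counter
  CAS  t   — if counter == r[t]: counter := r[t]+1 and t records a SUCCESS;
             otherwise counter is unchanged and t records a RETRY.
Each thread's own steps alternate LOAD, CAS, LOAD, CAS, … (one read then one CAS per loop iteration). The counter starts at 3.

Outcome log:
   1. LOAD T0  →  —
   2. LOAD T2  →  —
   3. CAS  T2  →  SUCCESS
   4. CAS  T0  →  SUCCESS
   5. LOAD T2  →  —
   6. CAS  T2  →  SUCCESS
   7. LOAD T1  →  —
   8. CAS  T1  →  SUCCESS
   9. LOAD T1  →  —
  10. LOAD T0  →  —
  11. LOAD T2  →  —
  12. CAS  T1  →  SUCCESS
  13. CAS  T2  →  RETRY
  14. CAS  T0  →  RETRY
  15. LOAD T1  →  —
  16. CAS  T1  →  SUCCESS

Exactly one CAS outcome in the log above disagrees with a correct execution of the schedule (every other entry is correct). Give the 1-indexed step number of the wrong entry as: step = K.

Correct run:
step 1: T0 LOAD ⇒ load; ctr=3 reg=3
step 2: T2 LOAD ⇒ load; ctr=3 reg=3
step 3: T2 CAS ⇒ ok; ctr=4 reg=3
step 4: T0 CAS ⇒ retry; ctr=4 reg=3
step 5: T2 LOAD ⇒ load; ctr=4 reg=4
step 6: T2 CAS ⇒ ok; ctr=5 reg=4
step 7: T1 LOAD ⇒ load; ctr=5 reg=5
step 8: T1 CAS ⇒ ok; ctr=6 reg=5
step 9: T1 LOAD ⇒ load; ctr=6 reg=6
step 10: T0 LOAD ⇒ load; ctr=6 reg=6
step 11: T2 LOAD ⇒ load; ctr=6 reg=6
step 12: T1 CAS ⇒ ok; ctr=7 reg=6
step 13: T2 CAS ⇒ retry; ctr=7 reg=6
step 14: T0 CAS ⇒ retry; ctr=7 reg=6
step 15: T1 LOAD ⇒ load; ctr=7 reg=7
step 16: T1 CAS ⇒ ok; ctr=8 reg=7
Log disagrees first at step 4.

step = 4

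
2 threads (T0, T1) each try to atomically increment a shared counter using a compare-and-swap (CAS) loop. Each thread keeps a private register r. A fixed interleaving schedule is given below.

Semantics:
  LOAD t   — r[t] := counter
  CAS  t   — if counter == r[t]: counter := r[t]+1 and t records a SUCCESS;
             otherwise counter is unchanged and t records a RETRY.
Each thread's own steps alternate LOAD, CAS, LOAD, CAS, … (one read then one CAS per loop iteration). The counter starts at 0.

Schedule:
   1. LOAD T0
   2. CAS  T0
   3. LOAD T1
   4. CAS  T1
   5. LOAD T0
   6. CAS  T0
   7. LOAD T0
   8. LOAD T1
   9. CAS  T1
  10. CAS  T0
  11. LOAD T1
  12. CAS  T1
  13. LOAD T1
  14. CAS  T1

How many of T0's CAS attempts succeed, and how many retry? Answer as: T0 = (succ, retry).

   1) LOAD T0:  M=0  r_T0=0
   2) CAS  T0:  M=1  r_T0=0 ✓
   3) LOAD T1:  M=1  r_T1=1
   4) CAS  T1:  M=2  r_T1=1 ✓
   5) LOAD T0:  M=2  r_T0=2
   6) CAS  T0:  M=3  r_T0=2 ✓
   7) LOAD T0:  M=3  r_T0=3
   8) LOAD T1:  M=3  r_T1=3
   9) CAS  T1:  M=4  r_T1=3 ✓
  10) CAS  T0:  M=4  r_T0=3 ✗
  11) LOAD T1:  M=4  r_T1=4
  12) CAS  T1:  M=5  r_T1=4 ✓
  13) LOAD T1:  M=5  r_T1=5
  14) CAS  T1:  M=6  r_T1=5 ✓

T0 = (2, 1)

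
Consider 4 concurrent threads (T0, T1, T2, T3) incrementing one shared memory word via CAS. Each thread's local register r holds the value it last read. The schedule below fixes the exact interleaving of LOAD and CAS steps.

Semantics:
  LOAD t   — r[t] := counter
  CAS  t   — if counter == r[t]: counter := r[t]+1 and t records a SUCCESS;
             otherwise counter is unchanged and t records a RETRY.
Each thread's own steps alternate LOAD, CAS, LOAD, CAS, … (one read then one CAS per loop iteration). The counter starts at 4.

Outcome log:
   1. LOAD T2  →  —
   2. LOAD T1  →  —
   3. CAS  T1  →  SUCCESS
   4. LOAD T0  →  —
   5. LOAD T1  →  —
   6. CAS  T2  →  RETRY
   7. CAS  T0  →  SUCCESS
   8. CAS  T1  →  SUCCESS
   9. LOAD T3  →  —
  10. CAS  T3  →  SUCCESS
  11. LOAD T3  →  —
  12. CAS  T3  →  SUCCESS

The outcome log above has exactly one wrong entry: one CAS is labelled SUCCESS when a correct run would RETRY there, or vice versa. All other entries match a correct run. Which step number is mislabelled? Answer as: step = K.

Correct run:
T2 LOAD — after: cnt=4, r=4 — load
T1 LOAD — after: cnt=4, r=4 — load
T1 CAS — after: cnt=5, r=4 — ok
T0 LOAD — after: cnt=5, r=5 — load
T1 LOAD — after: cnt=5, r=5 — load
T2 CAS — after: cnt=5, r=4 — retry
T0 CAS — after: cnt=6, r=5 — ok
T1 CAS — after: cnt=6, r=5 — retry
T3 LOAD — after: cnt=6, r=6 — load
T3 CAS — after: cnt=7, r=6 — ok
T3 LOAD — after: cnt=7, r=7 — load
T3 CAS — after: cnt=8, r=7 — ok
Log disagrees first at step 8.

step = 8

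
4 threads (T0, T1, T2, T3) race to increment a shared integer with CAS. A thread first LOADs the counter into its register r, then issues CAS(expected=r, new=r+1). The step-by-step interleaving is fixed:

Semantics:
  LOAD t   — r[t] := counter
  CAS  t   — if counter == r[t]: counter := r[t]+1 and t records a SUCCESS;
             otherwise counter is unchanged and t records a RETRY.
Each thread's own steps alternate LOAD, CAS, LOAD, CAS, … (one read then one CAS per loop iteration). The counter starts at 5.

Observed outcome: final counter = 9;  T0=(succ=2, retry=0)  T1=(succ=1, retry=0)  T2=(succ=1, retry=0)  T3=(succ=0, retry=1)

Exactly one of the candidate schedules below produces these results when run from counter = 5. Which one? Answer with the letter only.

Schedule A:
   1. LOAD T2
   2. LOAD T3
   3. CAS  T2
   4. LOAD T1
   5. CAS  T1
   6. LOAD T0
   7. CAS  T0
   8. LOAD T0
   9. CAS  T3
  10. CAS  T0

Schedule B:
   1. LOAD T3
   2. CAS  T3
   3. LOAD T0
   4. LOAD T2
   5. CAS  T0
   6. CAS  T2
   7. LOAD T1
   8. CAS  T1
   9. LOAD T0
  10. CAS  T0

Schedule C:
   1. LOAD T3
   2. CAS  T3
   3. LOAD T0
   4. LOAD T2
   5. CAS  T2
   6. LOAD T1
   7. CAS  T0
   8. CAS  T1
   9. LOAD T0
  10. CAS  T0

A

Simulating candidate A:
#1 T2 reads 5
#2 T3 reads 5
#3 T2 CAS(5→6) writes; counter now 6
#4 T1 reads 6
#5 T1 CAS(6→7) writes; counter now 7
#6 T0 reads 7
#7 T0 CAS(7→8) writes; counter now 8
#8 T0 reads 8
#9 T3 CAS(5→6) fails; counter now 8
#10 T0 CAS(8→9) writes; counter now 9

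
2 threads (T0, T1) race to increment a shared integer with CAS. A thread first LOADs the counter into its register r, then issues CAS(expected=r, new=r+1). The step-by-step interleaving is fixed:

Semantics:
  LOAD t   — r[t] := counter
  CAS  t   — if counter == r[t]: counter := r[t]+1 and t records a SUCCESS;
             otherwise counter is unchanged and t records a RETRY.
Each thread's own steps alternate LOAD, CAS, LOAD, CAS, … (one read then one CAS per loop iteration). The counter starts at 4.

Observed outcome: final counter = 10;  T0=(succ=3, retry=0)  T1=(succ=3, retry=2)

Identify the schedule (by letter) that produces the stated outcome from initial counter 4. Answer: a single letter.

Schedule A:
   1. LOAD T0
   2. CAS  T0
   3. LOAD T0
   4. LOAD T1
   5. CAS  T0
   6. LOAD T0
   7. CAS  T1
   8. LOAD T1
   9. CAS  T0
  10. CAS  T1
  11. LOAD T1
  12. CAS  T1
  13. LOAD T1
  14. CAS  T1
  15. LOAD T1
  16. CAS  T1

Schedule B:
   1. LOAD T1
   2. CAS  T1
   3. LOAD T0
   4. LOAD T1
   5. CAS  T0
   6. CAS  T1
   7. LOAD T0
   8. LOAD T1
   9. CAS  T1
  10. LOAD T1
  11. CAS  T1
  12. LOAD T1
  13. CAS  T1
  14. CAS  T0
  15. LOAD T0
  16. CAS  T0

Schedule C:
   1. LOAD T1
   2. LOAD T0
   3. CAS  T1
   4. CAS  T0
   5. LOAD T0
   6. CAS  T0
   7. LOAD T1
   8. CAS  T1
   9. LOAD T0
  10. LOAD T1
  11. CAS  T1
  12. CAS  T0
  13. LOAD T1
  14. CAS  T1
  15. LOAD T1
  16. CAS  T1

A

Tracing schedule A:
[1] T0.load  rd  (counter 4, T0.r 4)
[2] T0.cas  hit  (counter 5, T0.r 4)
[3] T0.load  rd  (counter 5, T0.r 5)
[4] T1.load  rd  (counter 5, T1.r 5)
[5] T0.cas  hit  (counter 6, T0.r 5)
[6] T0.load  rd  (counter 6, T0.r 6)
[7] T1.cas  miss  (counter 6, T1.r 5)
[8] T1.load  rd  (counter 6, T1.r 6)
[9] T0.cas  hit  (counter 7, T0.r 6)
[10] T1.cas  miss  (counter 7, T1.r 6)
[11] T1.load  rd  (counter 7, T1.r 7)
[12] T1.cas  hit  (counter 8, T1.r 7)
[13] T1.load  rd  (counter 8, T1.r 8)
[14] T1.cas  hit  (counter 9, T1.r 8)
[15] T1.load  rd  (counter 9, T1.r 9)
[16] T1.cas  hit  (counter 10, T1.r 9)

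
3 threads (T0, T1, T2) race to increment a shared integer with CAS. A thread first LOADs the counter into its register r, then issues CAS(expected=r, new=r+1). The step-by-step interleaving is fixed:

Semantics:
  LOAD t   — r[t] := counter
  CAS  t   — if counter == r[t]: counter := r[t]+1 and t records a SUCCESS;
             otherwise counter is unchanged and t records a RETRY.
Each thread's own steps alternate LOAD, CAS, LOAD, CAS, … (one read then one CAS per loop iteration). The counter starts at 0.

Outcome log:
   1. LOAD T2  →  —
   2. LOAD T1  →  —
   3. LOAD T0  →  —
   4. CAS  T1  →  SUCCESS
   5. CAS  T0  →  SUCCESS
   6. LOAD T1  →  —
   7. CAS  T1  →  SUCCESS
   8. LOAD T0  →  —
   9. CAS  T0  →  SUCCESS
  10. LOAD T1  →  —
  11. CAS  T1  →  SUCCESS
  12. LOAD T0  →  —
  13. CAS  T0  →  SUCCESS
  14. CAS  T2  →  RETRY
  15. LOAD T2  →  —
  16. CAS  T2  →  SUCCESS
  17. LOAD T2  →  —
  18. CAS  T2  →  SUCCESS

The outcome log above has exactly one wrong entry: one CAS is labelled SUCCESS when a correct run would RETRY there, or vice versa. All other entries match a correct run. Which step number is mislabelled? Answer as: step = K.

Reference trace:
   1) LOAD T2:  M=0  r_T2=0
   2) LOAD T1:  M=0  r_T1=0
   3) LOAD T0:  M=0  r_T0=0
   4) CAS  T1:  M=1  r_T1=0 ✓
   5) CAS  T0:  M=1  r_T0=0 ✗
   6) LOAD T1:  M=1  r_T1=1
   7) CAS  T1:  M=2  r_T1=1 ✓
   8) LOAD T0:  M=2  r_T0=2
   9) CAS  T0:  M=3  r_T0=2 ✓
  10) LOAD T1:  M=3  r_T1=3
  11) CAS  T1:  M=4  r_T1=3 ✓
  12) LOAD T0:  M=4  r_T0=4
  13) CAS  T0:  M=5  r_T0=4 ✓
  14) CAS  T2:  M=5  r_T2=0 ✗
  15) LOAD T2:  M=5  r_T2=5
  16) CAS  T2:  M=6  r_T2=5 ✓
  17) LOAD T2:  M=6  r_T2=6
  18) CAS  T2:  M=7  r_T2=6 ✓
Log disagrees first at step 5.

step = 5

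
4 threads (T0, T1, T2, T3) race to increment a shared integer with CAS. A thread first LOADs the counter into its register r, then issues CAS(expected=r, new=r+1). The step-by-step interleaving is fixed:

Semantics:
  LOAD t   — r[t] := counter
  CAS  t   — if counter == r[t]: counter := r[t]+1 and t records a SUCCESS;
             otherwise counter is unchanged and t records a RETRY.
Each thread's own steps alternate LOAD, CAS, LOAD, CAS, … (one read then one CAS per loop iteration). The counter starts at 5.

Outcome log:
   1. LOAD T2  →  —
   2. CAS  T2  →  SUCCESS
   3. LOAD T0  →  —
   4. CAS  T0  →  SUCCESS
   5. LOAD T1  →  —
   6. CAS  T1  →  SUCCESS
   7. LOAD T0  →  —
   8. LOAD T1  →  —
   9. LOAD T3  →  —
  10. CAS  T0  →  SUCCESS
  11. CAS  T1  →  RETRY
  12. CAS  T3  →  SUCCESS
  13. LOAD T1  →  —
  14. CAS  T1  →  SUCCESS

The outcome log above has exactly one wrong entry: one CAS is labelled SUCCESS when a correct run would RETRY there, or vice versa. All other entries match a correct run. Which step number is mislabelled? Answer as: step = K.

step = 12

Re-executing:
T2 LOAD — after: cnt=5, r=5 — load
T2 CAS — after: cnt=6, r=5 — ok
T0 LOAD — after: cnt=6, r=6 — load
T0 CAS — after: cnt=7, r=6 — ok
T1 LOAD — after: cnt=7, r=7 — load
T1 CAS — after: cnt=8, r=7 — ok
T0 LOAD — after: cnt=8, r=8 — load
T1 LOAD — after: cnt=8, r=8 — load
T3 LOAD — after: cnt=8, r=8 — load
T0 CAS — after: cnt=9, r=8 — ok
T1 CAS — after: cnt=9, r=8 — retry
T3 CAS — after: cnt=9, r=8 — retry
T1 LOAD — after: cnt=9, r=9 — load
T1 CAS — after: cnt=10, r=9 — ok
Mismatch at 12.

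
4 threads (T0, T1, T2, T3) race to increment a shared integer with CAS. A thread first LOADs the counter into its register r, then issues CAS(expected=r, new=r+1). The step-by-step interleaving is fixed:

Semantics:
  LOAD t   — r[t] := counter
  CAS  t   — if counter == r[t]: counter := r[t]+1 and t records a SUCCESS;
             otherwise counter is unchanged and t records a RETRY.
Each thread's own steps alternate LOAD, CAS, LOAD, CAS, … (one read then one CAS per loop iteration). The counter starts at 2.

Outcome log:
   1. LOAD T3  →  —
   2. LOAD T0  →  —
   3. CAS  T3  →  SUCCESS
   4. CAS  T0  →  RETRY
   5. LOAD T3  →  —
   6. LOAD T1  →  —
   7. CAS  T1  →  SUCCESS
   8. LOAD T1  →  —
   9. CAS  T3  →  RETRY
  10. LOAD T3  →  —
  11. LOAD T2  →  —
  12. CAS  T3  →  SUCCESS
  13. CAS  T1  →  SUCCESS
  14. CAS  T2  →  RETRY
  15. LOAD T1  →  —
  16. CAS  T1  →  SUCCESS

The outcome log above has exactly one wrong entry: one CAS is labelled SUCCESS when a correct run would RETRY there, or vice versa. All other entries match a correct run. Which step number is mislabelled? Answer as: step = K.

Reference trace:
1. LOAD T3 → mem=2 r[T3]=2 [LOAD]
2. LOAD T0 → mem=2 r[T0]=2 [LOAD]
3. CAS T3 → mem=3 r[T3]=2 [OK]
4. CAS T0 → mem=3 r[T0]=2 [RETRY]
5. LOAD T3 → mem=3 r[T3]=3 [LOAD]
6. LOAD T1 → mem=3 r[T1]=3 [LOAD]
7. CAS T1 → mem=4 r[T1]=3 [OK]
8. LOAD T1 → mem=4 r[T1]=4 [LOAD]
9. CAS T3 → mem=4 r[T3]=3 [RETRY]
10. LOAD T3 → mem=4 r[T3]=4 [LOAD]
11. LOAD T2 → mem=4 r[T2]=4 [LOAD]
12. CAS T3 → mem=5 r[T3]=4 [OK]
13. CAS T1 → mem=5 r[T1]=4 [RETRY]
14. CAS T2 → mem=5 r[T2]=4 [RETRY]
15. LOAD T1 → mem=5 r[T1]=5 [LOAD]
16. CAS T1 → mem=6 r[T1]=5 [OK]
Flip is step 13.

step = 13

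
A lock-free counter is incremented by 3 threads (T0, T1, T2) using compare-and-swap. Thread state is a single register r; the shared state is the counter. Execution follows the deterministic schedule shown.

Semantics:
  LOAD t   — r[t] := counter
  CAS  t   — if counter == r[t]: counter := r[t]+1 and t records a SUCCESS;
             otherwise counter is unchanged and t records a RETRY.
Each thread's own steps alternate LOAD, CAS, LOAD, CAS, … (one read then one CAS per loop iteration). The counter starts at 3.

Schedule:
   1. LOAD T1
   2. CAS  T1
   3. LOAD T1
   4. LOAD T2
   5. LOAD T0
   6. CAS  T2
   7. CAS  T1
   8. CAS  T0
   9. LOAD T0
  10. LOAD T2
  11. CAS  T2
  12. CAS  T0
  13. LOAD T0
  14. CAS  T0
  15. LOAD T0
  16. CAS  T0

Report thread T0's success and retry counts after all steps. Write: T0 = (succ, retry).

T1 LOAD — after: cnt=3, r=3 — load
T1 CAS — after: cnt=4, r=3 — ok
T1 LOAD — after: cnt=4, r=4 — load
T2 LOAD — after: cnt=4, r=4 — load
T0 LOAD — after: cnt=4, r=4 — load
T2 CAS — after: cnt=5, r=4 — ok
T1 CAS — after: cnt=5, r=4 — retry
T0 CAS — after: cnt=5, r=4 — retry
T0 LOAD — after: cnt=5, r=5 — load
T2 LOAD — after: cnt=5, r=5 — load
T2 CAS — after: cnt=6, r=5 — ok
T0 CAS — after: cnt=6, r=5 — retry
T0 LOAD — after: cnt=6, r=6 — load
T0 CAS — after: cnt=7, r=6 — ok
T0 LOAD — after: cnt=7, r=7 — load
T0 CAS — after: cnt=8, r=7 — ok

T0 = (2, 2)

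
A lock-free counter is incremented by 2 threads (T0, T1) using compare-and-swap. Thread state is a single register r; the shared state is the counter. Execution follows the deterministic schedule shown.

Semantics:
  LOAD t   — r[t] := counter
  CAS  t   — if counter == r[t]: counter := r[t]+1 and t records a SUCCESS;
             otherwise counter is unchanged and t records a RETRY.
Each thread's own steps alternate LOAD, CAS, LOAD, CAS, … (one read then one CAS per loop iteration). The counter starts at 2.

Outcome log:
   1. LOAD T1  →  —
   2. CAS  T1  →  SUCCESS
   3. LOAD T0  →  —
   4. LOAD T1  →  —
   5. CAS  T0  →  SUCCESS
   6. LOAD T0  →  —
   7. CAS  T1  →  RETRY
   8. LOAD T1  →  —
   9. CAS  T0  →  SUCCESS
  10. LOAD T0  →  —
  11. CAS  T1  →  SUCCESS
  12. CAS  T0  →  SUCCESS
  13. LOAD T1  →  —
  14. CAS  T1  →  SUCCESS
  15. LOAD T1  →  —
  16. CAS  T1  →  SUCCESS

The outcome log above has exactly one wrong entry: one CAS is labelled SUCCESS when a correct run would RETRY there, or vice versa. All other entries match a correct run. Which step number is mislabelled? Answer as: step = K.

step = 11

Correct run:
T1 LOAD — after: cnt=2, r=2 — load
T1 CAS — after: cnt=3, r=2 — ok
T0 LOAD — after: cnt=3, r=3 — load
T1 LOAD — after: cnt=3, r=3 — load
T0 CAS — after: cnt=4, r=3 — ok
T0 LOAD — after: cnt=4, r=4 — load
T1 CAS — after: cnt=4, r=3 — retry
T1 LOAD — after: cnt=4, r=4 — load
T0 CAS — after: cnt=5, r=4 — ok
T0 LOAD — after: cnt=5, r=5 — load
T1 CAS — after: cnt=5, r=4 — retry
T0 CAS — after: cnt=6, r=5 — ok
T1 LOAD — after: cnt=6, r=6 — load
T1 CAS — after: cnt=7, r=6 — ok
T1 LOAD — after: cnt=7, r=7 — load
T1 CAS — after: cnt=8, r=7 — ok
Flip is step 11.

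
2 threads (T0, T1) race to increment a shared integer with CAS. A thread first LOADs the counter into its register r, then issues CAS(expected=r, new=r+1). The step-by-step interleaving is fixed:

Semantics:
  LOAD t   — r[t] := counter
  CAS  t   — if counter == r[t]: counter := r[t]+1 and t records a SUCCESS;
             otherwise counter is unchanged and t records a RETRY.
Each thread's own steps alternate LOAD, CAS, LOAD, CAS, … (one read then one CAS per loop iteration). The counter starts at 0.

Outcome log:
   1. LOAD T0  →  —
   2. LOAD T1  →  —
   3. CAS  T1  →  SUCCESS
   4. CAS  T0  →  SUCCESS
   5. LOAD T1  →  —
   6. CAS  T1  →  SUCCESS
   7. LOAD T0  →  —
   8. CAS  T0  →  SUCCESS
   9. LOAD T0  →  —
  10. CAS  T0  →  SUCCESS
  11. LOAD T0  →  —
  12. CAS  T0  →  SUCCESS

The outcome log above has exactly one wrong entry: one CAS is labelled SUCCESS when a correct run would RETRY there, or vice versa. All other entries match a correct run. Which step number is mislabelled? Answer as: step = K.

step = 4

Reference trace:
[1] T0.load  rd  (counter 0, T0.r 0)
[2] T1.load  rd  (counter 0, T1.r 0)
[3] T1.cas  hit  (counter 1, T1.r 0)
[4] T0.cas  miss  (counter 1, T0.r 0)
[5] T1.load  rd  (counter 1, T1.r 1)
[6] T1.cas  hit  (counter 2, T1.r 1)
[7] T0.load  rd  (counter 2, T0.r 2)
[8] T0.cas  hit  (counter 3, T0.r 2)
[9] T0.load  rd  (counter 3, T0.r 3)
[10] T0.cas  hit  (counter 4, T0.r 3)
[11] T0.load  rd  (counter 4, T0.r 4)
[12] T0.cas  hit  (counter 5, T0.r 4)
Mismatch at 4.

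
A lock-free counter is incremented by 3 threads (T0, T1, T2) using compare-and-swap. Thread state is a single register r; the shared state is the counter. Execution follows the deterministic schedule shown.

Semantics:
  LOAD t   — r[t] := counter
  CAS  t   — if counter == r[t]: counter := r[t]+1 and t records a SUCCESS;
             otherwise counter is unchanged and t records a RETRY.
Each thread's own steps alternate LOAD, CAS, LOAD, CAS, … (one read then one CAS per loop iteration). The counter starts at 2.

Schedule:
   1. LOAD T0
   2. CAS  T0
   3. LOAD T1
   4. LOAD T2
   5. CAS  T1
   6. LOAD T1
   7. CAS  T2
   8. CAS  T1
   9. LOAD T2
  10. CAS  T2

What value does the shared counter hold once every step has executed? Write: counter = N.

counter = 6

   1) LOAD T0:  M=2  r_T0=2
   2) CAS  T0:  M=3  r_T0=2 ✓
   3) LOAD T1:  M=3  r_T1=3
   4) LOAD T2:  M=3  r_T2=3
   5) CAS  T1:  M=4  r_T1=3 ✓
   6) LOAD T1:  M=4  r_T1=4
   7) CAS  T2:  M=4  r_T2=3 ✗
   8) CAS  T1:  M=5  r_T1=4 ✓
   9) LOAD T2:  M=5  r_T2=5
  10) CAS  T2:  M=6  r_T2=5 ✓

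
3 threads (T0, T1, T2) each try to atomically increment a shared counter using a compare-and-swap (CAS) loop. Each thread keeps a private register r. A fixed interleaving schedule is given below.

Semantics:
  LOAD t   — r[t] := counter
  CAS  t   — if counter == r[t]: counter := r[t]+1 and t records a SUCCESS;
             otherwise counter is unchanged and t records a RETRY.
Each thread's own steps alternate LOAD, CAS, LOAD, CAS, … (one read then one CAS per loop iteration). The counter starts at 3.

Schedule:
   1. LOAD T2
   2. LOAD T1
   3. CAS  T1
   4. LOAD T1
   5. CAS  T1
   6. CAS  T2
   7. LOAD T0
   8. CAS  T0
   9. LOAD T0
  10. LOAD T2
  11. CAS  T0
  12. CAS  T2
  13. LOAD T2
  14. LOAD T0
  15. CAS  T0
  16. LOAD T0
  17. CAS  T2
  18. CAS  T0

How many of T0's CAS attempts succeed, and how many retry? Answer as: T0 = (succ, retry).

#1 T2 reads 3
#2 T1 reads 3
#3 T1 CAS(3→4) writes; counter now 4
#4 T1 reads 4
#5 T1 CAS(4→5) writes; counter now 5
#6 T2 CAS(3→4) fails; counter now 5
#7 T0 reads 5
#8 T0 CAS(5→6) writes; counter now 6
#9 T0 reads 6
#10 T2 reads 6
#11 T0 CAS(6→7) writes; counter now 7
#12 T2 CAS(6→7) fails; counter now 7
#13 T2 reads 7
#14 T0 reads 7
#15 T0 CAS(7→8) writes; counter now 8
#16 T0 reads 8
#17 T2 CAS(7→8) fails; counter now 8
#18 T0 CAS(8→9) writes; counter now 9

T0 = (4, 0)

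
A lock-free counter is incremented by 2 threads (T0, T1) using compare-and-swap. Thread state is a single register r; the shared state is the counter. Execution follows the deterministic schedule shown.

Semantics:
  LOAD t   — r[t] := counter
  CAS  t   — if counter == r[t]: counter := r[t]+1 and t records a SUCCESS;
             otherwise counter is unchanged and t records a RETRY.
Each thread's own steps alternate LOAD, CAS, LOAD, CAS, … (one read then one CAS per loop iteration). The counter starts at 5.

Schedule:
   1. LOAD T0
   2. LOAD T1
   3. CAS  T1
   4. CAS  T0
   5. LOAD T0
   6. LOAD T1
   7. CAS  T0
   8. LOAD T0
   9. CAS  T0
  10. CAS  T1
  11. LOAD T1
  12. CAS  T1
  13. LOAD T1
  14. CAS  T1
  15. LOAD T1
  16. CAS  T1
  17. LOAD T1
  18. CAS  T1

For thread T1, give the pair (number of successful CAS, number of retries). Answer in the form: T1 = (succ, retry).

T1 = (5, 1)

1. LOAD T0 → mem=5 r[T0]=5 [LOAD]
2. LOAD T1 → mem=5 r[T1]=5 [LOAD]
3. CAS T1 → mem=6 r[T1]=5 [OK]
4. CAS T0 → mem=6 r[T0]=5 [RETRY]
5. LOAD T0 → mem=6 r[T0]=6 [LOAD]
6. LOAD T1 → mem=6 r[T1]=6 [LOAD]
7. CAS T0 → mem=7 r[T0]=6 [OK]
8. LOAD T0 → mem=7 r[T0]=7 [LOAD]
9. CAS T0 → mem=8 r[T0]=7 [OK]
10. CAS T1 → mem=8 r[T1]=6 [RETRY]
11. LOAD T1 → mem=8 r[T1]=8 [LOAD]
12. CAS T1 → mem=9 r[T1]=8 [OK]
13. LOAD T1 → mem=9 r[T1]=9 [LOAD]
14. CAS T1 → mem=10 r[T1]=9 [OK]
15. LOAD T1 → mem=10 r[T1]=10 [LOAD]
16. CAS T1 → mem=11 r[T1]=10 [OK]
17. LOAD T1 → mem=11 r[T1]=11 [LOAD]
18. CAS T1 → mem=12 r[T1]=11 [OK]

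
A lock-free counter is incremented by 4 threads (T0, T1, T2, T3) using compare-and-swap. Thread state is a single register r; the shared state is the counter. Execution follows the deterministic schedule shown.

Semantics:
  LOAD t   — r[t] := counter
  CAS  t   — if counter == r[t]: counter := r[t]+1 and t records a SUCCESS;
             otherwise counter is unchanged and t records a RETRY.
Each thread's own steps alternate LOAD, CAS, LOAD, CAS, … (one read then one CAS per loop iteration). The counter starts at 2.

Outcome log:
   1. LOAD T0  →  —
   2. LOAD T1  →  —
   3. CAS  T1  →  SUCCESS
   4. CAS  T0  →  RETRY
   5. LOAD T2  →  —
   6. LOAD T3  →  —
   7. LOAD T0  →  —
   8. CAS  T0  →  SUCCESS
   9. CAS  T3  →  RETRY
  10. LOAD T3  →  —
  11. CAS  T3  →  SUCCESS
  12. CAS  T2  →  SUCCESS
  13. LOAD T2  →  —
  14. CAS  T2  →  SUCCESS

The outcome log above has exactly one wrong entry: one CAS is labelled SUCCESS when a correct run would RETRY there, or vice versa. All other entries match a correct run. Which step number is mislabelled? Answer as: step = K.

Correct run:
1. LOAD T0 → mem=2 r[T0]=2 [LOAD]
2. LOAD T1 → mem=2 r[T1]=2 [LOAD]
3. CAS T1 → mem=3 r[T1]=2 [OK]
4. CAS T0 → mem=3 r[T0]=2 [RETRY]
5. LOAD T2 → mem=3 r[T2]=3 [LOAD]
6. LOAD T3 → mem=3 r[T3]=3 [LOAD]
7. LOAD T0 → mem=3 r[T0]=3 [LOAD]
8. CAS T0 → mem=4 r[T0]=3 [OK]
9. CAS T3 → mem=4 r[T3]=3 [RETRY]
10. LOAD T3 → mem=4 r[T3]=4 [LOAD]
11. CAS T3 → mem=5 r[T3]=4 [OK]
12. CAS T2 → mem=5 r[T2]=3 [RETRY]
13. LOAD T2 → mem=5 r[T2]=5 [LOAD]
14. CAS T2 → mem=6 r[T2]=5 [OK]
Mismatch at 12.

step = 12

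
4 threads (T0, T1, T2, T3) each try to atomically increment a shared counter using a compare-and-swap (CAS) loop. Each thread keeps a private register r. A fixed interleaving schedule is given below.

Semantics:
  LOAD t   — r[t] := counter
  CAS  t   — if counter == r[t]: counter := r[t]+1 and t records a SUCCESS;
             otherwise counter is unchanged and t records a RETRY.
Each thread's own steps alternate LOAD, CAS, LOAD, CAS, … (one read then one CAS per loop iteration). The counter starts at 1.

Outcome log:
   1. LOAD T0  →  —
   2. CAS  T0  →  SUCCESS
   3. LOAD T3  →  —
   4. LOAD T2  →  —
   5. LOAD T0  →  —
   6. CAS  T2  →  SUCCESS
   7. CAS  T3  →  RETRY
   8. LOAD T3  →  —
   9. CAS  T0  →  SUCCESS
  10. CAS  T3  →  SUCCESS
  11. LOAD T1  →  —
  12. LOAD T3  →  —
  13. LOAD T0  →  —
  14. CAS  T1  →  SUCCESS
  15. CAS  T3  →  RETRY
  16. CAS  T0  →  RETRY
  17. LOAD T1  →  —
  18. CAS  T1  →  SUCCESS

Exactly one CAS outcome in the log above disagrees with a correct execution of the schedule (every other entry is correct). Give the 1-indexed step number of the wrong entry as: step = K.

Correct run:
step 1: T0 LOAD ⇒ load; ctr=1 reg=1
step 2: T0 CAS ⇒ ok; ctr=2 reg=1
step 3: T3 LOAD ⇒ load; ctr=2 reg=2
step 4: T2 LOAD ⇒ load; ctr=2 reg=2
step 5: T0 LOAD ⇒ load; ctr=2 reg=2
step 6: T2 CAS ⇒ ok; ctr=3 reg=2
step 7: T3 CAS ⇒ retry; ctr=3 reg=2
step 8: T3 LOAD ⇒ load; ctr=3 reg=3
step 9: T0 CAS ⇒ retry; ctr=3 reg=2
step 10: T3 CAS ⇒ ok; ctr=4 reg=3
step 11: T1 LOAD ⇒ load; ctr=4 reg=4
step 12: T3 LOAD ⇒ load; ctr=4 reg=4
step 13: T0 LOAD ⇒ load; ctr=4 reg=4
step 14: T1 CAS ⇒ ok; ctr=5 reg=4
step 15: T3 CAS ⇒ retry; ctr=5 reg=4
step 16: T0 CAS ⇒ retry; ctr=5 reg=4
step 17: T1 LOAD ⇒ load; ctr=5 reg=5
step 18: T1 CAS ⇒ ok; ctr=6 reg=5
Log disagrees first at step 9.

step = 9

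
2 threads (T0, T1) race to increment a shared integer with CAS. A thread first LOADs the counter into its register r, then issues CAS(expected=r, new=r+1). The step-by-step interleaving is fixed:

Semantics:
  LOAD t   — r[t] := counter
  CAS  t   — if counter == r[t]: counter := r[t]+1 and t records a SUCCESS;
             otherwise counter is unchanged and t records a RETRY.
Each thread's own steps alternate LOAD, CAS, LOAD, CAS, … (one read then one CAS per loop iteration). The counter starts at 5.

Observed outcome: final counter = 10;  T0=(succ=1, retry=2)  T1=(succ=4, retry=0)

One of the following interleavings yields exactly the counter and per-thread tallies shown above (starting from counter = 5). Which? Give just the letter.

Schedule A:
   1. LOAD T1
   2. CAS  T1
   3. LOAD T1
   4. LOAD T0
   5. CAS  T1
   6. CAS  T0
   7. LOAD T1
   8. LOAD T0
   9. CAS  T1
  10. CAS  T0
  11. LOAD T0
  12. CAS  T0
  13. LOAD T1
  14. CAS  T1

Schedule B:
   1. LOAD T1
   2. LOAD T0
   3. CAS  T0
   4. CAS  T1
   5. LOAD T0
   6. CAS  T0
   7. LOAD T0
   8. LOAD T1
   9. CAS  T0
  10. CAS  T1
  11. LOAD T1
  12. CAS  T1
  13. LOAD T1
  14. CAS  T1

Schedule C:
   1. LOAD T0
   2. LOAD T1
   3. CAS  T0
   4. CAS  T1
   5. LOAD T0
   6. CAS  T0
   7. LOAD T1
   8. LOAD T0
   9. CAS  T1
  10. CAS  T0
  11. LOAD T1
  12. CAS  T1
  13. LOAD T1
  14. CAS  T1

Run A:
T1 LOAD — after: cnt=5, r=5 — load
T1 CAS — after: cnt=6, r=5 — ok
T1 LOAD — after: cnt=6, r=6 — load
T0 LOAD — after: cnt=6, r=6 — load
T1 CAS — after: cnt=7, r=6 — ok
T0 CAS — after: cnt=7, r=6 — retry
T1 LOAD — after: cnt=7, r=7 — load
T0 LOAD — after: cnt=7, r=7 — load
T1 CAS — after: cnt=8, r=7 — ok
T0 CAS — after: cnt=8, r=7 — retry
T0 LOAD — after: cnt=8, r=8 — load
T0 CAS — after: cnt=9, r=8 — ok
T1 LOAD — after: cnt=9, r=9 — load
T1 CAS — after: cnt=10, r=9 — ok

A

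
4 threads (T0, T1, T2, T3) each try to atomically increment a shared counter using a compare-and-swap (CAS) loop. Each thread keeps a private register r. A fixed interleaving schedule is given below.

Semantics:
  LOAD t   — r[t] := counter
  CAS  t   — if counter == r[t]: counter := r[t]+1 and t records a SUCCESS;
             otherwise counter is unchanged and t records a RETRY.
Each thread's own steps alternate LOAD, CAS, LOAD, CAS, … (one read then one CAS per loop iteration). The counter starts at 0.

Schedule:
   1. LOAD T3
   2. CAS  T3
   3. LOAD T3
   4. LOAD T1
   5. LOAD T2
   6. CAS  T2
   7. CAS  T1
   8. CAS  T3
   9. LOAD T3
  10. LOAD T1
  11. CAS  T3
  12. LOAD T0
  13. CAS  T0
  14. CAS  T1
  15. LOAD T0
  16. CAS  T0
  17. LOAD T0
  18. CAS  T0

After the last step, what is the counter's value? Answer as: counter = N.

counter = 6

   1) LOAD T3:  M=0  r_T3=0
   2) CAS  T3:  M=1  r_T3=0 ✓
   3) LOAD T3:  M=1  r_T3=1
   4) LOAD T1:  M=1  r_T1=1
   5) LOAD T2:  M=1  r_T2=1
   6) CAS  T2:  M=2  r_T2=1 ✓
   7) CAS  T1:  M=2  r_T1=1 ✗
   8) CAS  T3:  M=2  r_T3=1 ✗
   9) LOAD T3:  M=2  r_T3=2
  10) LOAD T1:  M=2  r_T1=2
  11) CAS  T3:  M=3  r_T3=2 ✓
  12) LOAD T0:  M=3  r_T0=3
  13) CAS  T0:  M=4  r_T0=3 ✓
  14) CAS  T1:  M=4  r_T1=2 ✗
  15) LOAD T0:  M=4  r_T0=4
  16) CAS  T0:  M=5  r_T0=4 ✓
  17) LOAD T0:  M=5  r_T0=5
  18) CAS  T0:  M=6  r_T0=5 ✓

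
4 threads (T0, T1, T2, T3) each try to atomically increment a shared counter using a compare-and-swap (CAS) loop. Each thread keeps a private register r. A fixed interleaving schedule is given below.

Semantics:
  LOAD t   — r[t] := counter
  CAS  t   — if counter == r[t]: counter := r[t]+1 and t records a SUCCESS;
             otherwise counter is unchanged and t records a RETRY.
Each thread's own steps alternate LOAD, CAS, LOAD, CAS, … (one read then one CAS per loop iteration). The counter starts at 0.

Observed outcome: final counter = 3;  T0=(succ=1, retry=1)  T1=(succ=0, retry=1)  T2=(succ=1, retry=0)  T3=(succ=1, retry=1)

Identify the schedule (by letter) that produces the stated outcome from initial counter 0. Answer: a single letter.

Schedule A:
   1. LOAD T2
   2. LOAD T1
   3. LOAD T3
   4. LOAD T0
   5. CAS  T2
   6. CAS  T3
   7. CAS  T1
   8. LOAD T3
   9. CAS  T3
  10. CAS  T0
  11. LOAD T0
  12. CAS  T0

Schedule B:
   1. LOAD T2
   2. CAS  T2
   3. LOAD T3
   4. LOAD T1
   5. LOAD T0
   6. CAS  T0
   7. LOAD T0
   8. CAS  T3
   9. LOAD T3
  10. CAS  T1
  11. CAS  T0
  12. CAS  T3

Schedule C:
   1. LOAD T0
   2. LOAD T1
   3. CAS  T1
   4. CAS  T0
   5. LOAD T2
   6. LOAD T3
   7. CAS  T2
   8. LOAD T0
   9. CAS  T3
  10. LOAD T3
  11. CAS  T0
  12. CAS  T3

Simulating candidate A:
#1 T2 reads 0
#2 T1 reads 0
#3 T3 reads 0
#4 T0 reads 0
#5 T2 CAS(0→1) writes; counter now 1
#6 T3 CAS(0→1) fails; counter now 1
#7 T1 CAS(0→1) fails; counter now 1
#8 T3 reads 1
#9 T3 CAS(1→2) writes; counter now 2
#10 T0 CAS(0→1) fails; counter now 2
#11 T0 reads 2
#12 T0 CAS(2→3) writes; counter now 3

A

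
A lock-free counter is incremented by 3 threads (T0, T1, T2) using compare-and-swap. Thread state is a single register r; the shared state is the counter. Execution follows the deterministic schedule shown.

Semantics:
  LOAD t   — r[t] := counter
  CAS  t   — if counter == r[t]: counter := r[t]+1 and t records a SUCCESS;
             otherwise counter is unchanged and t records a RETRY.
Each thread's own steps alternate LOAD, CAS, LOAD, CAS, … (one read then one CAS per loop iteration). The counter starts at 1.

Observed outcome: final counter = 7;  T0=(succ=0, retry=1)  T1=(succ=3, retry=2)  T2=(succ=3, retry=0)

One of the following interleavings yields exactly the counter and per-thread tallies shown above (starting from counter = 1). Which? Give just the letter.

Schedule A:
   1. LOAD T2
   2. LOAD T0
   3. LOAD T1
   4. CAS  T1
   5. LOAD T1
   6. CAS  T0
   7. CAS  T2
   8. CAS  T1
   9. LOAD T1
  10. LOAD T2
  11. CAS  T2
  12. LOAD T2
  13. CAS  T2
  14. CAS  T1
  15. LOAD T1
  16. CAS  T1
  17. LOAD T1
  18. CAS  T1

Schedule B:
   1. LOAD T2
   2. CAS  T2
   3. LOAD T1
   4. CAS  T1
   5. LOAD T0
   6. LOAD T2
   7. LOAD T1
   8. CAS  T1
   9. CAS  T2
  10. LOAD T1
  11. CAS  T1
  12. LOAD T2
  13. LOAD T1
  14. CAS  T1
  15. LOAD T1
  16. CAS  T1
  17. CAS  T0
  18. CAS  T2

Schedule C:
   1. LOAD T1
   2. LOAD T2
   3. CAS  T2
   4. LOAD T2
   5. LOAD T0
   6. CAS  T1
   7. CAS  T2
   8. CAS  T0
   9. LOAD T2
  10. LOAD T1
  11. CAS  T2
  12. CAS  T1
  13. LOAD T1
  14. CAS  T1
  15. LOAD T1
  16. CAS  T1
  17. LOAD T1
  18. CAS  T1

Tracing schedule C:
step 1: T1 LOAD ⇒ load; ctr=1 reg=1
step 2: T2 LOAD ⇒ load; ctr=1 reg=1
step 3: T2 CAS ⇒ ok; ctr=2 reg=1
step 4: T2 LOAD ⇒ load; ctr=2 reg=2
step 5: T0 LOAD ⇒ load; ctr=2 reg=2
step 6: T1 CAS ⇒ retry; ctr=2 reg=1
step 7: T2 CAS ⇒ ok; ctr=3 reg=2
step 8: T0 CAS ⇒ retry; ctr=3 reg=2
step 9: T2 LOAD ⇒ load; ctr=3 reg=3
step 10: T1 LOAD ⇒ load; ctr=3 reg=3
step 11: T2 CAS ⇒ ok; ctr=4 reg=3
step 12: T1 CAS ⇒ retry; ctr=4 reg=3
step 13: T1 LOAD ⇒ load; ctr=4 reg=4
step 14: T1 CAS ⇒ ok; ctr=5 reg=4
step 15: T1 LOAD ⇒ load; ctr=5 reg=5
step 16: T1 CAS ⇒ ok; ctr=6 reg=5
step 17: T1 LOAD ⇒ load; ctr=6 reg=6
step 18: T1 CAS ⇒ ok; ctr=7 reg=6

C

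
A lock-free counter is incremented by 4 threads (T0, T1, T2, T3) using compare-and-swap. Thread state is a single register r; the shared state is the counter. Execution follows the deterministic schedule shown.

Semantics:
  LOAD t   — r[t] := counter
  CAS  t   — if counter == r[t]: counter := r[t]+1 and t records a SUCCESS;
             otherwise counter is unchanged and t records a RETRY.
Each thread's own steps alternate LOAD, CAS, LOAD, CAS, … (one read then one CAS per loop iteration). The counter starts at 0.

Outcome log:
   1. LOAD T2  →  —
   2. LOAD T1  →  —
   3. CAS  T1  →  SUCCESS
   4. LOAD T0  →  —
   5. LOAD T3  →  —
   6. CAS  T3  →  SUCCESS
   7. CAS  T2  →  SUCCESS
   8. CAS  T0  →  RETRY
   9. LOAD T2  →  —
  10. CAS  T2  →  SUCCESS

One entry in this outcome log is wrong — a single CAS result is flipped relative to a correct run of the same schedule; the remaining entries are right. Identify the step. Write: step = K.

step = 7

Re-executing:
1. LOAD T2 → mem=0 r[T2]=0 [LOAD]
2. LOAD T1 → mem=0 r[T1]=0 [LOAD]
3. CAS T1 → mem=1 r[T1]=0 [OK]
4. LOAD T0 → mem=1 r[T0]=1 [LOAD]
5. LOAD T3 → mem=1 r[T3]=1 [LOAD]
6. CAS T3 → mem=2 r[T3]=1 [OK]
7. CAS T2 → mem=2 r[T2]=0 [RETRY]
8. CAS T0 → mem=2 r[T0]=1 [RETRY]
9. LOAD T2 → mem=2 r[T2]=2 [LOAD]
10. CAS T2 → mem=3 r[T2]=2 [OK]
Log disagrees first at step 7.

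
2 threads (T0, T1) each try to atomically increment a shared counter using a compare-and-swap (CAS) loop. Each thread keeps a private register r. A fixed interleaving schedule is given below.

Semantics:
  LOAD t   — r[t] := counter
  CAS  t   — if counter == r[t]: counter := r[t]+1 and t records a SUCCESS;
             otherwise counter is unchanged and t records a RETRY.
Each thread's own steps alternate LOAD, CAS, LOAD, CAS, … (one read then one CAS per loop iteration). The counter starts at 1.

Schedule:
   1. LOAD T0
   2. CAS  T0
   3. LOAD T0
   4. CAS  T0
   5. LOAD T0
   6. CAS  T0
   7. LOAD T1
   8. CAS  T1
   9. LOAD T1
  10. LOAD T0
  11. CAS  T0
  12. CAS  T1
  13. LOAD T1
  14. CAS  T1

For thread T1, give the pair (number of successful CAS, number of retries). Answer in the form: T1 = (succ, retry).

#1 T0 reads 1
#2 T0 CAS(1→2) writes; counter now 2
#3 T0 reads 2
#4 T0 CAS(2→3) writes; counter now 3
#5 T0 reads 3
#6 T0 CAS(3→4) writes; counter now 4
#7 T1 reads 4
#8 T1 CAS(4→5) writes; counter now 5
#9 T1 reads 5
#10 T0 reads 5
#11 T0 CAS(5→6) writes; counter now 6
#12 T1 CAS(5→6) fails; counter now 6
#13 T1 reads 6
#14 T1 CAS(6→7) writes; counter now 7

T1 = (2, 1)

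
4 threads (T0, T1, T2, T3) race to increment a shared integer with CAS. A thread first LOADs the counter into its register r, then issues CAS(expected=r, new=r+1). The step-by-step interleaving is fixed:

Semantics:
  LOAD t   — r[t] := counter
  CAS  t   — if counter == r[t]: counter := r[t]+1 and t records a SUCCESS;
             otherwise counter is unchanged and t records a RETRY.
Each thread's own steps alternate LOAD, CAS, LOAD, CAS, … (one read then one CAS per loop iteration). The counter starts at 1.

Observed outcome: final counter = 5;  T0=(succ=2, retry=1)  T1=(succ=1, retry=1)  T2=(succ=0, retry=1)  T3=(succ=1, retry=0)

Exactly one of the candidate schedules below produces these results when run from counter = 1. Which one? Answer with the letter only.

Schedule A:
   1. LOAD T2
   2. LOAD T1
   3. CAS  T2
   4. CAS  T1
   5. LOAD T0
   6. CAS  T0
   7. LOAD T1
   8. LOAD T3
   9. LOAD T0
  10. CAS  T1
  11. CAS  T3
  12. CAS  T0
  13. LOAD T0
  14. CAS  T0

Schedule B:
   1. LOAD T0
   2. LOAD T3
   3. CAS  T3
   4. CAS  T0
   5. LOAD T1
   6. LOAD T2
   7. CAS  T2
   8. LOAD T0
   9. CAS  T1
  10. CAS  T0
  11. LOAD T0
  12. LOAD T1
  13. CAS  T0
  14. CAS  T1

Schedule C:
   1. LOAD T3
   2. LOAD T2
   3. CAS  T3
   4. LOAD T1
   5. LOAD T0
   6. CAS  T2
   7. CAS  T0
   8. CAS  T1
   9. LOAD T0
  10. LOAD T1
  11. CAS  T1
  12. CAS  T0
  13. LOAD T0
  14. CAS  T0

C

Run C:
step 1: T3 LOAD ⇒ load; ctr=1 reg=1
step 2: T2 LOAD ⇒ load; ctr=1 reg=1
step 3: T3 CAS ⇒ ok; ctr=2 reg=1
step 4: T1 LOAD ⇒ load; ctr=2 reg=2
step 5: T0 LOAD ⇒ load; ctr=2 reg=2
step 6: T2 CAS ⇒ retry; ctr=2 reg=1
step 7: T0 CAS ⇒ ok; ctr=3 reg=2
step 8: T1 CAS ⇒ retry; ctr=3 reg=2
step 9: T0 LOAD ⇒ load; ctr=3 reg=3
step 10: T1 LOAD ⇒ load; ctr=3 reg=3
step 11: T1 CAS ⇒ ok; ctr=4 reg=3
step 12: T0 CAS ⇒ retry; ctr=4 reg=3
step 13: T0 LOAD ⇒ load; ctr=4 reg=4
step 14: T0 CAS ⇒ ok; ctr=5 reg=4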